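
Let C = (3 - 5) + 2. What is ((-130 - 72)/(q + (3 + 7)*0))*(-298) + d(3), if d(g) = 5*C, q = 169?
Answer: 60196/169 ≈ 356.19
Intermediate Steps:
C = 0 (C = -2 + 2 = 0)
d(g) = 0 (d(g) = 5*0 = 0)
((-130 - 72)/(q + (3 + 7)*0))*(-298) + d(3) = ((-130 - 72)/(169 + (3 + 7)*0))*(-298) + 0 = -202/(169 + 10*0)*(-298) + 0 = -202/(169 + 0)*(-298) + 0 = -202/169*(-298) + 0 = 60196/169 + 0 = 60196/169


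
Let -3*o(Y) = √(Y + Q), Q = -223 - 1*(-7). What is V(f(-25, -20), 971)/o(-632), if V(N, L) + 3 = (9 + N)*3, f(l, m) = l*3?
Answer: -603*I*√53/212 ≈ -20.707*I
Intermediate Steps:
Q = -216 (Q = -223 + 7 = -216)
f(l, m) = 3*l
o(Y) = -√(-216 + Y)/3 (o(Y) = -√(Y - 216)/3 = -√(-216 + Y)/3)
V(N, L) = 24 + 3*N (V(N, L) = -3 + (9 + N)*3 = -3 + (27 + 3*N) = 24 + 3*N)
V(f(-25, -20), 971)/o(-632) = (24 + 3*(3*(-25)))/((-√(-216 - 632)/3)) = (24 + 3*(-75))/((-4*I*√53/3)) = (24 - 225)/((-4*I*√53/3)) = -201*3*I*√53/212 = -603*I*√53/212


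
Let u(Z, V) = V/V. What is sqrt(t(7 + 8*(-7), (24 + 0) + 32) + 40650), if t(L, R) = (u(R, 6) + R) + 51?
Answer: sqrt(40758) ≈ 201.89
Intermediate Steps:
u(Z, V) = 1
t(L, R) = 52 + R (t(L, R) = (1 + R) + 51 = 52 + R)
sqrt(t(7 + 8*(-7), (24 + 0) + 32) + 40650) = sqrt((52 + ((24 + 0) + 32)) + 40650) = sqrt((52 + (24 + 32)) + 40650) = sqrt((52 + 56) + 40650) = sqrt(108 + 40650) = sqrt(40758)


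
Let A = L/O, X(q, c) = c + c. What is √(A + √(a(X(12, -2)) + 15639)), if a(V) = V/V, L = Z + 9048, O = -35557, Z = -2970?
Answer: √(-224886 + 2631218*√3910)/1147 ≈ 11.175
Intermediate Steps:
L = 6078 (L = -2970 + 9048 = 6078)
X(q, c) = 2*c
a(V) = 1
A = -6078/35557 (A = 6078/(-35557) = 6078*(-1/35557) = -6078/35557 ≈ -0.17094)
√(A + √(a(X(12, -2)) + 15639)) = √(-6078/35557 + √(1 + 15639)) = √(-6078/35557 + √15640) = √(-6078/35557 + 2*√3910)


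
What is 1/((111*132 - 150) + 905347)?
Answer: 1/919849 ≈ 1.0871e-6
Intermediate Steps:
1/((111*132 - 150) + 905347) = 1/((14652 - 150) + 905347) = 1/(14502 + 905347) = 1/919849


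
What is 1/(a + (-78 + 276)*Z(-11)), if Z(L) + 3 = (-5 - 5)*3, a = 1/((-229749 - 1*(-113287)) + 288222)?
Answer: -171760/1122279839 ≈ -0.00015305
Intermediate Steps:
a = 1/171760 (a = 1/((-229749 + 113287) + 288222) = 1/(-116462 + 288222) = 1/171760 ≈ 5.8221e-6)
Z(L) = -33 (Z(L) = -3 + (-5 - 5)*3 = -3 - 10*3 = -3 - 30 = -33)
1/(a + (-78 + 276)*Z(-11)) = 1/(1/171760 + (-78 + 276)*(-33)) = 1/(1/171760 + 198*(-33)) = 1/(1/171760 - 6534) = 1/(-1122279839/171760) = -171760/1122279839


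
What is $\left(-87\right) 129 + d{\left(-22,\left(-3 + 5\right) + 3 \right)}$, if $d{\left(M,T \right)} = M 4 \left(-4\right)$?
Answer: $-10871$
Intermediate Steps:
$d{\left(M,T \right)} = - 16 M$ ($d{\left(M,T \right)} = 4 M \left(-4\right) = - 16 M$)
$\left(-87\right) 129 + d{\left(-22,\left(-3 + 5\right) + 3 \right)} = \left(-87\right) 129 - -352 = -11223 + 352 = -10871$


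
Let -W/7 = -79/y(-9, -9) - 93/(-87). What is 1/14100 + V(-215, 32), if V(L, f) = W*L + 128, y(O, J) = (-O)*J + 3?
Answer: 5778321909/1771900 ≈ 3261.1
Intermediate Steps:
y(O, J) = 3 - J*O (y(O, J) = -J*O + 3 = 3 - J*O)
W = -32963/2262 (W = -7*(-79/(3 - 1*(-9)*(-9)) - 93/(-87)) = -7*(-79/(3 - 81) - 93*(-1/87)) = -7*(-79/(-78) + 31/29) = -7*(-79*(-1/78) + 31/29) = -7*(79/78 + 31/29) = -7*4709/2262 = -32963/2262 ≈ -14.573)
V(L, f) = 128 - 32963*L/2262 (V(L, f) = -32963*L/2262 + 128 = 128 - 32963*L/2262)
1/14100 + V(-215, 32) = 1/14100 + (128 - 32963/2262*(-215)) = 1/14100 + (128 + 7087045/2262) = 1/14100 + 7376581/2262 = 5778321909/1771900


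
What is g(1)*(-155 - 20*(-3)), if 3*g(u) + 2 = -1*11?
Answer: 1235/3 ≈ 411.67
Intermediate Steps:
g(u) = -13/3 (g(u) = -⅔ + (-1*11)/3 = -⅔ + (⅓)*(-11) = -⅔ - 11/3 = -13/3)
g(1)*(-155 - 20*(-3)) = -13*(-155 - 20*(-3))/3 = -13*(-155 + 60)/3 = -13/3*(-95) = 1235/3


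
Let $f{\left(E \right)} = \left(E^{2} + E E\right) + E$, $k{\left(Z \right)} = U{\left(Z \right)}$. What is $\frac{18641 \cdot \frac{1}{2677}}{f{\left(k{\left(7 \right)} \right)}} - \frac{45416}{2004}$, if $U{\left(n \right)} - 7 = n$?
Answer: $- \frac{1761556001}{77788266} \approx -22.646$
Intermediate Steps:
$U{\left(n \right)} = 7 + n$
$k{\left(Z \right)} = 7 + Z$
$f{\left(E \right)} = E + 2 E^{2}$ ($f{\left(E \right)} = \left(E^{2} + E^{2}\right) + E = 2 E^{2} + E = E + 2 E^{2}$)
$\frac{18641 \cdot \frac{1}{2677}}{f{\left(k{\left(7 \right)} \right)}} - \frac{45416}{2004} = \frac{18641 \cdot \frac{1}{2677}}{\left(7 + 7\right) \left(1 + 2 \left(7 + 7\right)\right)} - \frac{45416}{2004} = \frac{18641 \cdot \frac{1}{2677}}{14 \left(1 + 2 \cdot 14\right)} - \frac{11354}{501} = \frac{18641}{2677 \cdot 14 \left(1 + 28\right)} - \frac{11354}{501} = \frac{18641}{2677 \cdot 14 \cdot 29} - \frac{11354}{501} = \frac{18641}{2677 \cdot 406} - \frac{11354}{501} = \frac{18641}{2677} \cdot \frac{1}{406} - \frac{11354}{501} = \frac{2663}{155266} - \frac{11354}{501} = - \frac{1761556001}{77788266}$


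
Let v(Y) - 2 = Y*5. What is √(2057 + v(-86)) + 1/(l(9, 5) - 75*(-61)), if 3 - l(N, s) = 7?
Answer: 1/4571 + 3*√181 ≈ 40.361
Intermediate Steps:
l(N, s) = -4 (l(N, s) = 3 - 1*7 = 3 - 7 = -4)
v(Y) = 2 + 5*Y (v(Y) = 2 + Y*5 = 2 + 5*Y)
√(2057 + v(-86)) + 1/(l(9, 5) - 75*(-61)) = √(2057 + (2 + 5*(-86))) + 1/(-4 - 75*(-61)) = √(2057 + (2 - 430)) + 1/(-4 + 4575) = √(2057 - 428) + 1/4571 = √1629 + 1/4571 = 3*√181 + 1/4571 = 1/4571 + 3*√181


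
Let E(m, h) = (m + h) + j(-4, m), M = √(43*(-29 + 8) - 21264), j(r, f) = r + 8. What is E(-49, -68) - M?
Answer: -113 - 3*I*√2463 ≈ -113.0 - 148.89*I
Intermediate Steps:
j(r, f) = 8 + r
M = 3*I*√2463 (M = √(43*(-21) - 21264) = √(-903 - 21264) = √(-22167) = 3*I*√2463 ≈ 148.89*I)
E(m, h) = 4 + h + m (E(m, h) = (m + h) + (8 - 4) = (h + m) + 4 = 4 + h + m)
E(-49, -68) - M = (4 - 68 - 49) - 3*I*√2463 = -113 - 3*I*√2463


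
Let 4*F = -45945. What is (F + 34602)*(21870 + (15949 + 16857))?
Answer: 1263876747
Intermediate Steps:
F = -45945/4 (F = (¼)*(-45945) = -45945/4 ≈ -11486.)
(F + 34602)*(21870 + (15949 + 16857)) = (-45945/4 + 34602)*(21870 + (15949 + 16857)) = 92463*(21870 + 32806)/4 = (92463/4)*54676 = 1263876747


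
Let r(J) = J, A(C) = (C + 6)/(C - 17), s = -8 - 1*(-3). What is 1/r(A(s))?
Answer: -22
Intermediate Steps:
s = -5 (s = -8 + 3 = -5)
A(C) = (6 + C)/(-17 + C)
1/r(A(s)) = 1/((6 - 5)/(-17 - 5)) = 1/(1/(-22)) = 1/(-1/22*1) = 1/(-1/22) = -22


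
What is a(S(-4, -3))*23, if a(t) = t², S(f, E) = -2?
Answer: 92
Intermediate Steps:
a(S(-4, -3))*23 = (-2)²*23 = 4*23 = 92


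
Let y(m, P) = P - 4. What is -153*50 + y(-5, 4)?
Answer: -7650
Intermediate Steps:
y(m, P) = -4 + P
-153*50 + y(-5, 4) = -153*50 + (-4 + 4) = -7650 + 0 = -7650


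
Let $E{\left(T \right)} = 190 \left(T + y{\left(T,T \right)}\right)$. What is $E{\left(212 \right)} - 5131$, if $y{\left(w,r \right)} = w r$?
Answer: $8574509$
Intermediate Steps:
$y{\left(w,r \right)} = r w$
$E{\left(T \right)} = 190 T + 190 T^{2}$ ($E{\left(T \right)} = 190 \left(T + T T\right) = 190 \left(T + T^{2}\right) = 190 T + 190 T^{2}$)
$E{\left(212 \right)} - 5131 = 190 \cdot 212 \left(1 + 212\right) - 5131 = 190 \cdot 212 \cdot 213 - 5131 = 8579640 - 5131 = 8574509$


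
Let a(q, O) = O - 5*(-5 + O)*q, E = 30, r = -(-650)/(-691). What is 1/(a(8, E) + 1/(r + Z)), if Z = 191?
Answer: -131331/127390379 ≈ -0.0010309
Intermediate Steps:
r = -650/691 (r = -(-650)*(-1)/691 = -1*650/691 = -650/691 ≈ -0.94067)
a(q, O) = O - 5*q*(-5 + O)
1/(a(8, E) + 1/(r + Z)) = 1/((30 + 25*8 - 5*30*8) + 1/(-650/691 + 191)) = 1/((30 + 200 - 1200) + 1/(131331/691)) = 1/(-970 + 691/131331) = 1/(-127390379/131331) = -131331/127390379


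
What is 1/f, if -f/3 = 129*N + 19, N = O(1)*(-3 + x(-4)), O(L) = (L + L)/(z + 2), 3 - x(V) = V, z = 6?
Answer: -1/444 ≈ -0.0022523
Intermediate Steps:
x(V) = 3 - V
O(L) = L/4 (O(L) = (L + L)/(6 + 2) = (2*L)/8 = (2*L)*(1/8) = L/4)
N = 1 (N = ((1/4)*1)*(-3 + (3 - 1*(-4))) = (-3 + (3 + 4))/4 = (-3 + 7)/4 = (1/4)*4 = 1)
f = -444 (f = -3*(129*1 + 19) = -3*(129 + 19) = -3*148 = -444)
1/f = 1/(-444) = -1/444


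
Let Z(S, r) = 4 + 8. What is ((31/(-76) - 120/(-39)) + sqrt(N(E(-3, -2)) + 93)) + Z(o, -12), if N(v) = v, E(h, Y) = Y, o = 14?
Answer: 14493/988 + sqrt(91) ≈ 24.208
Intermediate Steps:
Z(S, r) = 12
((31/(-76) - 120/(-39)) + sqrt(N(E(-3, -2)) + 93)) + Z(o, -12) = ((31/(-76) - 120/(-39)) + sqrt(-2 + 93)) + 12 = ((31*(-1/76) - 120*(-1/39)) + sqrt(91)) + 12 = ((-31/76 + 40/13) + sqrt(91)) + 12 = (2637/988 + sqrt(91)) + 12 = 14493/988 + sqrt(91)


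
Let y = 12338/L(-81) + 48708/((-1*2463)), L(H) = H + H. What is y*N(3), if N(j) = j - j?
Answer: 0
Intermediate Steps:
L(H) = 2*H
N(j) = 0
y = -6379865/66501 (y = 12338/((2*(-81))) + 48708/((-1*2463)) = 12338/(-162) + 48708/(-2463) = 12338*(-1/162) + 48708*(-1/2463) = -6169/81 - 16236/821 = -6379865/66501 ≈ -95.936)
y*N(3) = -6379865/66501*0 = 0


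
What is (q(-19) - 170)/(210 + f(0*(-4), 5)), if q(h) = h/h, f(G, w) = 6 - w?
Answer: -169/211 ≈ -0.80095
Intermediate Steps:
q(h) = 1
(q(-19) - 170)/(210 + f(0*(-4), 5)) = (1 - 170)/(210 + (6 - 1*5)) = -169/(210 + (6 - 5)) = -169/(210 + 1) = -169/211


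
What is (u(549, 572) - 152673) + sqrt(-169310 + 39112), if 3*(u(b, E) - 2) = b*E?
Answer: -47995 + I*sqrt(130198) ≈ -47995.0 + 360.83*I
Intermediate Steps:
u(b, E) = 2 + E*b/3 (u(b, E) = 2 + (b*E)/3 = 2 + (E*b)/3 = 2 + E*b/3)
(u(549, 572) - 152673) + sqrt(-169310 + 39112) = ((2 + (1/3)*572*549) - 152673) + sqrt(-169310 + 39112) = ((2 + 104676) - 152673) + sqrt(-130198) = (104678 - 152673) + I*sqrt(130198) = -47995 + I*sqrt(130198)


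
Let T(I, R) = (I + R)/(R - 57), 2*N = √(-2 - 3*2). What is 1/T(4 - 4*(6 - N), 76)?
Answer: 133/396 - 19*I*√2/792 ≈ 0.33586 - 0.033927*I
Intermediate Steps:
N = I*√2 (N = √(-2 - 3*2)/2 = √(-2 - 6)/2 = √(-8)/2 = (2*I*√2)/2 = I*√2 ≈ 1.4142*I)
T(I, R) = (I + R)/(-57 + R)
1/T(4 - 4*(6 - N), 76) = 1/(((4 - 4*(6 - I*√2)) + 76)/(-57 + 76)) = 1/(((4 - 4*(6 - I*√2)) + 76)/19) = 1/(((4 + (-24 + 4*I*√2)) + 76)/19) = 1/(((-20 + 4*I*√2) + 76)/19) = 1/((56 + 4*I*√2)/19) = 1/(56/19 + 4*I*√2/19)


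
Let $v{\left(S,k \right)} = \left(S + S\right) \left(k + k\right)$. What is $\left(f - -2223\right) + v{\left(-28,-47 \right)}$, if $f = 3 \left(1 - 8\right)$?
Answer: $7466$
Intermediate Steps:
$v{\left(S,k \right)} = 4 S k$ ($v{\left(S,k \right)} = 2 S 2 k = 4 S k$)
$f = -21$ ($f = 3 \left(-7\right) = -21$)
$\left(f - -2223\right) + v{\left(-28,-47 \right)} = \left(-21 - -2223\right) + 4 \left(-28\right) \left(-47\right) = \left(-21 + 2223\right) + 5264 = 2202 + 5264 = 7466$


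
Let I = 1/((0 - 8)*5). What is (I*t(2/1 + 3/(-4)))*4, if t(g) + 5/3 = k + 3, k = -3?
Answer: ⅙ ≈ 0.16667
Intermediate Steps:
I = -1/40 (I = (⅕)/(-8) = -⅛*⅕ = -1/40 ≈ -0.025000)
t(g) = -5/3 (t(g) = -5/3 + (-3 + 3) = -5/3 + 0 = -5/3)
(I*t(2/1 + 3/(-4)))*4 = -1/40*(-5/3)*4 = (1/24)*4 = ⅙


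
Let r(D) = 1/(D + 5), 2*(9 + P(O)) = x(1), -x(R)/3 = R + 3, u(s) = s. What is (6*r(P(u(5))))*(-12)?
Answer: 36/5 ≈ 7.2000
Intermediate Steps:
x(R) = -9 - 3*R (x(R) = -3*(R + 3) = -3*(3 + R) = -9 - 3*R)
P(O) = -15 (P(O) = -9 + (-9 - 3*1)/2 = -9 + (-9 - 3)/2 = -9 + (1/2)*(-12) = -9 - 6 = -15)
r(D) = 1/(5 + D)
(6*r(P(u(5))))*(-12) = (6/(5 - 15))*(-12) = (6/(-10))*(-12) = (6*(-1/10))*(-12) = -3/5*(-12) = 36/5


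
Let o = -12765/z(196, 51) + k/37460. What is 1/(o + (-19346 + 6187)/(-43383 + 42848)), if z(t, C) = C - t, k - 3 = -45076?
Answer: 116238380/12952153753 ≈ 0.0089744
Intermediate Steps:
k = -45073 (k = 3 - 45076 = -45073)
o = 94328263/1086340 (o = -12765/(51 - 1*196) - 45073/37460 = -12765/(51 - 196) - 45073*1/37460 = -12765/(-145) - 45073/37460 = -12765*(-1/145) - 45073/37460 = 2553/29 - 45073/37460 = 94328263/1086340 ≈ 86.831)
1/(o + (-19346 + 6187)/(-43383 + 42848)) = 1/(94328263/1086340 + (-19346 + 6187)/(-43383 + 42848)) = 1/(94328263/1086340 - 13159/(-535)) = 1/(94328263/1086340 - 13159*(-1/535)) = 1/(94328263/1086340 + 13159/535) = 1/(12952153753/116238380) = 116238380/12952153753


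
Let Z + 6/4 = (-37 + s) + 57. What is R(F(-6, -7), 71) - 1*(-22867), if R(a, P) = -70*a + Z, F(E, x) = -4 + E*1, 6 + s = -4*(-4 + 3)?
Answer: 47167/2 ≈ 23584.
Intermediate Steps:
s = -2 (s = -6 - 4*(-4 + 3) = -6 - 4*(-1) = -6 + 4 = -2)
Z = 33/2 (Z = -3/2 + ((-37 - 2) + 57) = -3/2 + (-39 + 57) = -3/2 + 18 = 33/2 ≈ 16.500)
F(E, x) = -4 + E
R(a, P) = 33/2 - 70*a (R(a, P) = -70*a + 33/2 = 33/2 - 70*a)
R(F(-6, -7), 71) - 1*(-22867) = (33/2 - 70*(-4 - 6)) - 1*(-22867) = (33/2 - 70*(-10)) + 22867 = (33/2 + 700) + 22867 = 1433/2 + 22867 = 47167/2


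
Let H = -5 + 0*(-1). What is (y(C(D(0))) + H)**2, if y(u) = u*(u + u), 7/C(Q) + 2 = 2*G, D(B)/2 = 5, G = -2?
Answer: 1681/324 ≈ 5.1883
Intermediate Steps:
D(B) = 10 (D(B) = 2*5 = 10)
C(Q) = -7/6 (C(Q) = 7/(-2 + 2*(-2)) = 7/(-2 - 4) = 7/(-6) = 7*(-1/6) = -7/6)
y(u) = 2*u**2 (y(u) = u*(2*u) = 2*u**2)
H = -5 (H = -5 + 0 = -5)
(y(C(D(0))) + H)**2 = (2*(-7/6)**2 - 5)**2 = (2*(49/36) - 5)**2 = (49/18 - 5)**2 = (-41/18)**2 = 1681/324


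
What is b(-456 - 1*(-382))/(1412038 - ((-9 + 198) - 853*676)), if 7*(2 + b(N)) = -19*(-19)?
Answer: 347/13919339 ≈ 2.4929e-5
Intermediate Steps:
b(N) = 347/7 (b(N) = -2 + (-19*(-19))/7 = -2 + (⅐)*361 = -2 + 361/7 = 347/7)
b(-456 - 1*(-382))/(1412038 - ((-9 + 198) - 853*676)) = 347/(7*(1412038 - ((-9 + 198) - 853*676))) = 347/(7*(1412038 - (189 - 576628))) = 347/(7*(1412038 - 1*(-576439))) = 347/(7*(1412038 + 576439)) = (347/7)/1988477 = (347/7)*(1/1988477) = 347/13919339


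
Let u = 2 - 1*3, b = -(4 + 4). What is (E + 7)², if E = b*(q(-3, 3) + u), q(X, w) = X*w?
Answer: 7569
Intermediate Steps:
b = -8 (b = -1*8 = -8)
u = -1 (u = 2 - 3 = -1)
E = 80 (E = -8*(-3*3 - 1) = -8*(-9 - 1) = -8*(-10) = 80)
(E + 7)² = (80 + 7)² = 87² = 7569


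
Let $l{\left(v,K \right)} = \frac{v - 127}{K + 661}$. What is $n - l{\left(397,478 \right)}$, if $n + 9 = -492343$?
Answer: $- \frac{560789198}{1139} \approx -4.9235 \cdot 10^{5}$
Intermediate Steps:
$n = -492352$ ($n = -9 - 492343 = -492352$)
$l{\left(v,K \right)} = \frac{-127 + v}{661 + K}$
$n - l{\left(397,478 \right)} = -492352 - \frac{-127 + 397}{661 + 478} = -492352 - \frac{1}{1139} \cdot 270 = -492352 - \frac{270}{1139} = - \frac{560789198}{1139}$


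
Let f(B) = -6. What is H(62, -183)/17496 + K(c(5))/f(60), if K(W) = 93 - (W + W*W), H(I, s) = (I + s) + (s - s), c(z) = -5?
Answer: -212989/17496 ≈ -12.174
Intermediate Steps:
H(I, s) = I + s (H(I, s) = (I + s) + 0 = I + s)
K(W) = 93 - W - W**2 (K(W) = 93 - (W + W**2) = 93 + (-W - W**2) = 93 - W - W**2)
H(62, -183)/17496 + K(c(5))/f(60) = (62 - 183)/17496 + (93 - 1*(-5) - 1*(-5)**2)/(-6) = -121*1/17496 + (93 + 5 - 1*25)*(-1/6) = -121/17496 + (93 + 5 - 25)*(-1/6) = -121/17496 + 73*(-1/6) = -121/17496 - 73/6 = -212989/17496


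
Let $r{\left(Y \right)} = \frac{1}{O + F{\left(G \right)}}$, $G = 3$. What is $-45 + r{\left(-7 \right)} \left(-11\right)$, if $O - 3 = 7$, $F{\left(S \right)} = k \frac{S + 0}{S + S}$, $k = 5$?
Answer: $- \frac{1147}{25} \approx -45.88$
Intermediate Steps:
$F{\left(S \right)} = \frac{5}{2}$ ($F{\left(S \right)} = 5 \frac{S + 0}{S + S} = 5 \frac{S}{2 S} = 5 S \frac{1}{2 S} = 5 \cdot \frac{1}{2} = \frac{5}{2}$)
$O = 10$ ($O = 3 + 7 = 10$)
$r{\left(Y \right)} = \frac{2}{25}$ ($r{\left(Y \right)} = \frac{1}{10 + \frac{5}{2}} = \frac{1}{\frac{25}{2}} = \frac{2}{25}$)
$-45 + r{\left(-7 \right)} \left(-11\right) = -45 + \frac{2}{25} \left(-11\right) = -45 - \frac{22}{25} = - \frac{1147}{25}$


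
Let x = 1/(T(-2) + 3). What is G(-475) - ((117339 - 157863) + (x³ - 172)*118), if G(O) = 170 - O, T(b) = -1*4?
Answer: 61583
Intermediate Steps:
T(b) = -4
x = -1 (x = 1/(-4 + 3) = 1/(-1) = -1)
G(-475) - ((117339 - 157863) + (x³ - 172)*118) = (170 - 1*(-475)) - ((117339 - 157863) + ((-1)³ - 172)*118) = (170 + 475) - (-40524 + (-1 - 172)*118) = 645 - (-40524 - 173*118) = 645 - (-40524 - 20414) = 645 - 1*(-60938) = 645 + 60938 = 61583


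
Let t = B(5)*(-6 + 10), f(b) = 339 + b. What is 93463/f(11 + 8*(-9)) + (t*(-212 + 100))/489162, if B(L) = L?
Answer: 22858962643/67993518 ≈ 336.19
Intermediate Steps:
t = 20 (t = 5*(-6 + 10) = 5*4 = 20)
93463/f(11 + 8*(-9)) + (t*(-212 + 100))/489162 = 93463/(339 + (11 + 8*(-9))) + (20*(-212 + 100))/489162 = 93463/(339 + (11 - 72)) + (20*(-112))*(1/489162) = 93463/(339 - 61) - 2240*1/489162 = 93463/278 - 1120/244581 = 22858962643/67993518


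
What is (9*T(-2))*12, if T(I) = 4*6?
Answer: 2592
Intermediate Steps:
T(I) = 24
(9*T(-2))*12 = (9*24)*12 = 216*12 = 2592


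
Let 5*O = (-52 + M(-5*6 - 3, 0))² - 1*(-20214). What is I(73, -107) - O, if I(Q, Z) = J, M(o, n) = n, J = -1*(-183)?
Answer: -22003/5 ≈ -4400.6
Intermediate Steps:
J = 183
I(Q, Z) = 183
O = 22918/5 (O = ((-52 + 0)² - 1*(-20214))/5 = ((-52)² + 20214)/5 = (2704 + 20214)/5 = (⅕)*22918 = 22918/5 ≈ 4583.6)
I(73, -107) - O = 183 - 1*22918/5 = 183 - 22918/5 = -22003/5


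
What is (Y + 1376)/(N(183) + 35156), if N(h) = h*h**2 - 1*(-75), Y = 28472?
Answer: 14924/3081859 ≈ 0.0048425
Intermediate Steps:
N(h) = 75 + h**3 (N(h) = h**3 + 75 = 75 + h**3)
(Y + 1376)/(N(183) + 35156) = (28472 + 1376)/((75 + 183**3) + 35156) = 29848/((75 + 6128487) + 35156) = 29848/(6128562 + 35156) = 29848/6163718 = 29848*(1/6163718) = 14924/3081859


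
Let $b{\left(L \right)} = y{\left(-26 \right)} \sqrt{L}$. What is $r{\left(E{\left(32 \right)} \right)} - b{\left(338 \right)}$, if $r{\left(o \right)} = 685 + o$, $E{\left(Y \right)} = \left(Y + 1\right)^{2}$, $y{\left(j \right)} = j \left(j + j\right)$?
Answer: $1774 - 17576 \sqrt{2} \approx -23082.0$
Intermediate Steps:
$y{\left(j \right)} = 2 j^{2}$ ($y{\left(j \right)} = j 2 j = 2 j^{2}$)
$E{\left(Y \right)} = \left(1 + Y\right)^{2}$
$b{\left(L \right)} = 1352 \sqrt{L}$ ($b{\left(L \right)} = 2 \left(-26\right)^{2} \sqrt{L} = 2 \cdot 676 \sqrt{L} = 1352 \sqrt{L}$)
$r{\left(E{\left(32 \right)} \right)} - b{\left(338 \right)} = \left(685 + \left(1 + 32\right)^{2}\right) - 1352 \sqrt{338} = \left(685 + 33^{2}\right) - 1352 \cdot 13 \sqrt{2} = \left(685 + 1089\right) - 17576 \sqrt{2} = 1774 - 17576 \sqrt{2}$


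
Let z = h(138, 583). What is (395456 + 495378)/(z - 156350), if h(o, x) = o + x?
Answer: -46886/8191 ≈ -5.7241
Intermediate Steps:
z = 721 (z = 138 + 583 = 721)
(395456 + 495378)/(z - 156350) = (395456 + 495378)/(721 - 156350) = 890834/(-155629) = 890834*(-1/155629) = -46886/8191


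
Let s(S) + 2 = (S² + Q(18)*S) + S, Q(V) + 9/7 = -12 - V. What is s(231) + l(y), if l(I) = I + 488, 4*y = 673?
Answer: 188077/4 ≈ 47019.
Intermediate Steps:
y = 673/4 (y = (¼)*673 = 673/4 ≈ 168.25)
l(I) = 488 + I
Q(V) = -93/7 - V (Q(V) = -9/7 + (-12 - V) = -93/7 - V)
s(S) = -2 + S² - 212*S/7 (s(S) = -2 + ((S² + (-93/7 - 1*18)*S) + S) = -2 + ((S² + (-93/7 - 18)*S) + S) = -2 + ((S² - 219*S/7) + S) = -2 + (S² - 212*S/7) = -2 + S² - 212*S/7)
s(231) + l(y) = (-2 + 231² - 212/7*231) + (488 + 673/4) = (-2 + 53361 - 6996) + 2625/4 = 46363 + 2625/4 = 188077/4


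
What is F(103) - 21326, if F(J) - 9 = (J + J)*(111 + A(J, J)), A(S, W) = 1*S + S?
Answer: 43985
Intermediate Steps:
A(S, W) = 2*S (A(S, W) = S + S = 2*S)
F(J) = 9 + 2*J*(111 + 2*J) (F(J) = 9 + (J + J)*(111 + 2*J) = 9 + (2*J)*(111 + 2*J) = 9 + 2*J*(111 + 2*J))
F(103) - 21326 = (9 + 4*103**2 + 222*103) - 21326 = (9 + 4*10609 + 22866) - 21326 = (9 + 42436 + 22866) - 21326 = 65311 - 21326 = 43985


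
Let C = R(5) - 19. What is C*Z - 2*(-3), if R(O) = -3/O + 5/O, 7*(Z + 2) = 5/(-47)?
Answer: 71529/1645 ≈ 43.483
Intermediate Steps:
Z = -663/329 (Z = -2 + (5/(-47))/7 = -2 + (5*(-1/47))/7 = -2 + (1/7)*(-5/47) = -2 - 5/329 = -663/329 ≈ -2.0152)
R(O) = 2/O
C = -93/5 (C = 2/5 - 19 = -93/5 ≈ -18.600)
C*Z - 2*(-3) = -93/5*(-663/329) - 2*(-3) = 61659/1645 + 6 = 71529/1645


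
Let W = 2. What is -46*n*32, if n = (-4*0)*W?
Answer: 0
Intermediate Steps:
n = 0 (n = -4*0*2 = 0*2 = 0)
-46*n*32 = -46*0*32 = 0*32 = 0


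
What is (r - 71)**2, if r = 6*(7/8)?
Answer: 69169/16 ≈ 4323.1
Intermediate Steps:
r = 21/4 (r = 6*(7*(1/8)) = 6*(7/8) = 21/4 ≈ 5.2500)
(r - 71)**2 = (21/4 - 71)**2 = (-263/4)**2 = 69169/16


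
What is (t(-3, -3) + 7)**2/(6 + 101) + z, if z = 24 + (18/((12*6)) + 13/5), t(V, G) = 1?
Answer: 58739/2140 ≈ 27.448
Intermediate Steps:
z = 537/20 (z = 24 + (18/72 + 13*(1/5)) = 24 + (18*(1/72) + 13/5) = 24 + (1/4 + 13/5) = 24 + 57/20 = 537/20 ≈ 26.850)
(t(-3, -3) + 7)**2/(6 + 101) + z = (1 + 7)**2/(6 + 101) + 537/20 = 8**2/107 + 537/20 = 64*(1/107) + 537/20 = 64/107 + 537/20 = 58739/2140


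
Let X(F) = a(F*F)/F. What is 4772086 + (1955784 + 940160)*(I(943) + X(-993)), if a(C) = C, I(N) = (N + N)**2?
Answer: 10297990323918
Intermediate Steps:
I(N) = 4*N**2 (I(N) = (2*N)**2 = 4*N**2)
X(F) = F (X(F) = (F*F)/F = F**2/F = F)
4772086 + (1955784 + 940160)*(I(943) + X(-993)) = 4772086 + (1955784 + 940160)*(4*943**2 - 993) = 4772086 + 2895944*(4*889249 - 993) = 4772086 + 2895944*(3556996 - 993) = 4772086 + 2895944*3556003 = 4772086 + 10297985551832 = 10297990323918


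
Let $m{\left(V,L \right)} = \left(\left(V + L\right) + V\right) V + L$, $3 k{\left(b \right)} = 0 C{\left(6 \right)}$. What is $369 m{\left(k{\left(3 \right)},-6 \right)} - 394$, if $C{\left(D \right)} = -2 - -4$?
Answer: $-2608$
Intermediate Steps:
$C{\left(D \right)} = 2$ ($C{\left(D \right)} = -2 + 4 = 2$)
$k{\left(b \right)} = 0$ ($k{\left(b \right)} = \frac{0 \cdot 2}{3} = \frac{1}{3} \cdot 0 = 0$)
$m{\left(V,L \right)} = L + V \left(L + 2 V\right)$ ($m{\left(V,L \right)} = \left(\left(L + V\right) + V\right) V + L = \left(L + 2 V\right) V + L = V \left(L + 2 V\right) + L = L + V \left(L + 2 V\right)$)
$369 m{\left(k{\left(3 \right)},-6 \right)} - 394 = 369 \left(-6 + 2 \cdot 0^{2} - 0\right) - 394 = 369 \left(-6 + 2 \cdot 0 + 0\right) - 394 = 369 \left(-6 + 0 + 0\right) - 394 = 369 \left(-6\right) - 394 = -2214 - 394 = -2608$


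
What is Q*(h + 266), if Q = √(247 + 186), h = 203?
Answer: 469*√433 ≈ 9759.3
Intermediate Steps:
Q = √433 ≈ 20.809
Q*(h + 266) = √433*(203 + 266) = √433*469 = 469*√433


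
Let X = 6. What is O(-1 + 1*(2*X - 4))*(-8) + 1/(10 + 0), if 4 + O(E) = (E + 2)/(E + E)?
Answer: 1887/70 ≈ 26.957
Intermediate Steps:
O(E) = -4 + (2 + E)/(2*E) (O(E) = -4 + (E + 2)/(E + E) = -4 + (2 + E)/((2*E)) = -4 + (2 + E)*(1/(2*E)) = -4 + (2 + E)/(2*E))
O(-1 + 1*(2*X - 4))*(-8) + 1/(10 + 0) = (-7/2 + 1/(-1 + 1*(2*6 - 4)))*(-8) + 1/(10 + 0) = (-7/2 + 1/(-1 + 1*(12 - 4)))*(-8) + 1/10 = (-7/2 + 1/(-1 + 1*8))*(-8) + 1/10 = (-7/2 + 1/(-1 + 8))*(-8) + 1/10 = (-7/2 + 1/7)*(-8) + 1/10 = -47/14*(-8) + 1/10 = 188/7 + 1/10 = 1887/70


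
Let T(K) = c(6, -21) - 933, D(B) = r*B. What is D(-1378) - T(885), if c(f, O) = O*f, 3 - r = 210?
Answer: 286305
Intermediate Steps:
r = -207 (r = 3 - 1*210 = 3 - 210 = -207)
D(B) = -207*B
T(K) = -1059 (T(K) = -21*6 - 933 = -126 - 933 = -1059)
D(-1378) - T(885) = -207*(-1378) - 1*(-1059) = 285246 + 1059 = 286305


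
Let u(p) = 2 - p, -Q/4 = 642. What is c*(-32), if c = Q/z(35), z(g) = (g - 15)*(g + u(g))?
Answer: 10272/5 ≈ 2054.4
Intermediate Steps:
Q = -2568 (Q = -4*642 = -2568)
z(g) = -30 + 2*g (z(g) = (g - 15)*(g + (2 - g)) = (-15 + g)*2 = -30 + 2*g)
c = -321/5 (c = -2568/(-30 + 2*35) = -2568/(-30 + 70) = -2568/40 = -2568*1/40 = -321/5 ≈ -64.200)
c*(-32) = -321/5*(-32) = 10272/5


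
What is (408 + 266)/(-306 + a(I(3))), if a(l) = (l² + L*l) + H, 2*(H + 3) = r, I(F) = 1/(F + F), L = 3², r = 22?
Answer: -24264/10673 ≈ -2.2734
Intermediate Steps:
L = 9
I(F) = 1/(2*F)
H = 8 (H = -3 + (½)*22 = -3 + 11 = 8)
a(l) = 8 + l² + 9*l (a(l) = (l² + 9*l) + 8 = 8 + l² + 9*l)
(408 + 266)/(-306 + a(I(3))) = (408 + 266)/(-306 + (8 + ((½)/3)² + 9*((½)/3))) = 674/(-306 + (8 + ((½)*(⅓))² + 9*((½)*(⅓)))) = 674/(-306 + (8 + (⅙)² + 9*(⅙))) = 674/(-306 + (8 + 1/36 + 3/2)) = 674/(-306 + 343/36) = 674/(-10673/36) = 674*(-36/10673) = -24264/10673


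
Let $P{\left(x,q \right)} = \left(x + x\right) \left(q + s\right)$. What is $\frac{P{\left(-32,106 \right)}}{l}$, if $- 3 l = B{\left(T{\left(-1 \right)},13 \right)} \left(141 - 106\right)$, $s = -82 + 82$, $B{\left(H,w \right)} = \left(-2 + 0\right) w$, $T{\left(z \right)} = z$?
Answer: $- \frac{10176}{455} \approx -22.365$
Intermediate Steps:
$B{\left(H,w \right)} = - 2 w$
$s = 0$
$P{\left(x,q \right)} = 2 q x$ ($P{\left(x,q \right)} = \left(x + x\right) \left(q + 0\right) = 2 x q = 2 q x$)
$l = \frac{910}{3}$ ($l = - \frac{\left(-2\right) 13 \left(141 - 106\right)}{3} = - \frac{\left(-26\right) 35}{3} = \left(- \frac{1}{3}\right) \left(-910\right) = \frac{910}{3} \approx 303.33$)
$\frac{P{\left(-32,106 \right)}}{l} = \frac{2 \cdot 106 \left(-32\right)}{\frac{910}{3}} = \left(-6784\right) \frac{3}{910} = - \frac{10176}{455}$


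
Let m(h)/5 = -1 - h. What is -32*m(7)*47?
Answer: 60160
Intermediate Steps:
m(h) = -5 - 5*h (m(h) = 5*(-1 - h) = -5 - 5*h)
-32*m(7)*47 = -32*(-5 - 5*7)*47 = -32*(-5 - 35)*47 = -32*(-40)*47 = 1280*47 = 60160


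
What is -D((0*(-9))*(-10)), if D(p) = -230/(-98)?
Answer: -115/49 ≈ -2.3469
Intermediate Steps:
D(p) = 115/49 (D(p) = -230*(-1/98) = 115/49)
-D((0*(-9))*(-10)) = -1*115/49 = -115/49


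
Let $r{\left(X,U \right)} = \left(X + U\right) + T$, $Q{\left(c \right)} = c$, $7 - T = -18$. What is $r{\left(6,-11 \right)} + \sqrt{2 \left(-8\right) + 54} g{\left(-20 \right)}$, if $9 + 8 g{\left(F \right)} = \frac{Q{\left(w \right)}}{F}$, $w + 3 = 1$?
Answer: $20 - \frac{89 \sqrt{38}}{80} \approx 13.142$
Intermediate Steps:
$w = -2$ ($w = -3 + 1 = -2$)
$T = 25$ ($T = 7 - -18 = 7 + 18 = 25$)
$r{\left(X,U \right)} = 25 + U + X$ ($r{\left(X,U \right)} = \left(X + U\right) + 25 = \left(U + X\right) + 25 = 25 + U + X$)
$g{\left(F \right)} = - \frac{9}{8} - \frac{1}{4 F}$ ($g{\left(F \right)} = - \frac{9}{8} + \frac{\left(-2\right) \frac{1}{F}}{8} = - \frac{9}{8} - \frac{1}{4 F}$)
$r{\left(6,-11 \right)} + \sqrt{2 \left(-8\right) + 54} g{\left(-20 \right)} = \left(25 - 11 + 6\right) + \sqrt{2 \left(-8\right) + 54} \frac{-2 - -180}{8 \left(-20\right)} = 20 + \sqrt{-16 + 54} \cdot \frac{1}{8} \left(- \frac{1}{20}\right) \left(-2 + 180\right) = 20 + \sqrt{38} \cdot \frac{1}{8} \left(- \frac{1}{20}\right) 178 = 20 + \sqrt{38} \left(- \frac{89}{80}\right) = 20 - \frac{89 \sqrt{38}}{80}$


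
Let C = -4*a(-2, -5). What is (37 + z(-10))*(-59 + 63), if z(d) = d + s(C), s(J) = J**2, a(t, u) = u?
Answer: 1708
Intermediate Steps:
C = 20 (C = -4*(-5) = 20)
z(d) = 400 + d (z(d) = d + 20**2 = d + 400 = 400 + d)
(37 + z(-10))*(-59 + 63) = (37 + (400 - 10))*(-59 + 63) = (37 + 390)*4 = 427*4 = 1708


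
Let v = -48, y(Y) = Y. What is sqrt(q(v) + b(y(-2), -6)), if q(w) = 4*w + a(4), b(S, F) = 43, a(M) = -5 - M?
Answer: I*sqrt(158) ≈ 12.57*I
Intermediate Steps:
q(w) = -9 + 4*w (q(w) = 4*w + (-5 - 1*4) = 4*w + (-5 - 4) = 4*w - 9 = -9 + 4*w)
sqrt(q(v) + b(y(-2), -6)) = sqrt((-9 + 4*(-48)) + 43) = sqrt((-9 - 192) + 43) = sqrt(-201 + 43) = sqrt(-158) = I*sqrt(158)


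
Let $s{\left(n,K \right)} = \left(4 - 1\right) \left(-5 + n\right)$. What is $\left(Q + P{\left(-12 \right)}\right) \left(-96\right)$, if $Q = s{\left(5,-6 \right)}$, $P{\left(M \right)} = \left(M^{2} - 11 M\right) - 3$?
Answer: $-26208$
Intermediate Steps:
$s{\left(n,K \right)} = -15 + 3 n$ ($s{\left(n,K \right)} = 3 \left(-5 + n\right) = -15 + 3 n$)
$P{\left(M \right)} = -3 + M^{2} - 11 M$
$Q = 0$ ($Q = -15 + 3 \cdot 5 = -15 + 15 = 0$)
$\left(Q + P{\left(-12 \right)}\right) \left(-96\right) = \left(0 - \left(-129 - 144\right)\right) \left(-96\right) = \left(0 + \left(-3 + 144 + 132\right)\right) \left(-96\right) = \left(0 + 273\right) \left(-96\right) = 273 \left(-96\right) = -26208$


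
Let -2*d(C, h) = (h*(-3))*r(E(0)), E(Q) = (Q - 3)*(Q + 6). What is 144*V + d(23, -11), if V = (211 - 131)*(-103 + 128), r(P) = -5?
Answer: 576165/2 ≈ 2.8808e+5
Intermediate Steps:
E(Q) = (-3 + Q)*(6 + Q)
d(C, h) = -15*h/2 (d(C, h) = -h*(-3)*(-5)/2 = -(-3*h)*(-5)/2 = -15*h/2)
V = 2000 (V = 80*25 = 2000)
144*V + d(23, -11) = 144*2000 - 15/2*(-11) = 288000 + 165/2 = 576165/2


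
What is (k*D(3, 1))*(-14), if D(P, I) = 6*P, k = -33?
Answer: 8316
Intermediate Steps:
(k*D(3, 1))*(-14) = -198*3*(-14) = -33*18*(-14) = -594*(-14) = 8316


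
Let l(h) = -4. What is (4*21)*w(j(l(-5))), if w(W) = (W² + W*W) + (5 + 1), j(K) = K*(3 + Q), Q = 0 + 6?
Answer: 218232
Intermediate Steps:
Q = 6
j(K) = 9*K (j(K) = K*(3 + 6) = K*9 = 9*K)
w(W) = 6 + 2*W² (w(W) = (W² + W²) + 6 = 2*W² + 6 = 6 + 2*W²)
(4*21)*w(j(l(-5))) = (4*21)*(6 + 2*(9*(-4))²) = 84*(6 + 2*(-36)²) = 84*(6 + 2*1296) = 84*(6 + 2592) = 84*2598 = 218232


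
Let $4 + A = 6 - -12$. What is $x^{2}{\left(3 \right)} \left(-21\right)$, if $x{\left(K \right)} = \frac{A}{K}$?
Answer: $- \frac{1372}{3} \approx -457.33$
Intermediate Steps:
$A = 14$ ($A = -4 + \left(6 - -12\right) = -4 + \left(6 + 12\right) = -4 + 18 = 14$)
$x{\left(K \right)} = \frac{14}{K}$
$x^{2}{\left(3 \right)} \left(-21\right) = \left(\frac{14}{3}\right)^{2} \left(-21\right) = \frac{196}{9} \left(-21\right) = - \frac{1372}{3}$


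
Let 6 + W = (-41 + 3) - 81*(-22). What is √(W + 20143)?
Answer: √21881 ≈ 147.92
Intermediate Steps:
W = 1738 (W = -6 + ((-41 + 3) - 81*(-22)) = -6 + (-38 + 1782) = -6 + 1744 = 1738)
√(W + 20143) = √(1738 + 20143) = √21881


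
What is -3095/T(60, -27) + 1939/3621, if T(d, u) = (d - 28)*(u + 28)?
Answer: -11144947/115872 ≈ -96.183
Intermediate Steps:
T(d, u) = (-28 + d)*(28 + u)
-3095/T(60, -27) + 1939/3621 = -3095/(-784 - 28*(-27) + 28*60 + 60*(-27)) + 1939/3621 = -3095/(-784 + 756 + 1680 - 1620) + 1939*(1/3621) = -3095/32 + 1939/3621 = -11144947/115872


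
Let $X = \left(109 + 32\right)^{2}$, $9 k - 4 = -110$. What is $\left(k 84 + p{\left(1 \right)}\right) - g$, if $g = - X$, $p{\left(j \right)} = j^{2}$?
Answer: $\frac{56678}{3} \approx 18893.0$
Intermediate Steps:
$k = - \frac{106}{9}$ ($k = \frac{4}{9} + \frac{1}{9} \left(-110\right) = \frac{4}{9} - \frac{110}{9} = - \frac{106}{9} \approx -11.778$)
$X = 19881$ ($X = 141^{2} = 19881$)
$g = -19881$ ($g = \left(-1\right) 19881 = -19881$)
$\left(k 84 + p{\left(1 \right)}\right) - g = \left(\left(- \frac{106}{9}\right) 84 + 1^{2}\right) - -19881 = \left(- \frac{2968}{3} + 1\right) + 19881 = - \frac{2965}{3} + 19881 = \frac{56678}{3}$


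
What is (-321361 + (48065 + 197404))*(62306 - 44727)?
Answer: -1334105468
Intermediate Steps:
(-321361 + (48065 + 197404))*(62306 - 44727) = (-321361 + 245469)*17579 = -75892*17579 = -1334105468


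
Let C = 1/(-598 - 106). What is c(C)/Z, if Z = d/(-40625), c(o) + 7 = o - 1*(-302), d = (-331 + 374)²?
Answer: -8436959375/1301696 ≈ -6481.5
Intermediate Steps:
C = -1/704 (C = 1/(-704) = -1/704 ≈ -0.0014205)
d = 1849 (d = 43² = 1849)
c(o) = 295 + o (c(o) = -7 + (o - 1*(-302)) = -7 + (o + 302) = -7 + (302 + o) = 295 + o)
Z = -1849/40625 (Z = 1849/(-40625) = 1849*(-1/40625) = -1849/40625 ≈ -0.045514)
c(C)/Z = (295 - 1/704)/(-1849/40625) = (207679/704)*(-40625/1849) = -8436959375/1301696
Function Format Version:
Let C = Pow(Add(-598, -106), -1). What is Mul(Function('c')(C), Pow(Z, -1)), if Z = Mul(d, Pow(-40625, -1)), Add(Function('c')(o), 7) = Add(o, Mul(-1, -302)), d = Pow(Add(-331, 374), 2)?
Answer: Rational(-8436959375, 1301696) ≈ -6481.5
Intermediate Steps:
C = Rational(-1, 704) (C = Pow(-704, -1) = Rational(-1, 704) ≈ -0.0014205)
d = 1849 (d = Pow(43, 2) = 1849)
Function('c')(o) = Add(295, o) (Function('c')(o) = Add(-7, Add(o, Mul(-1, -302))) = Add(-7, Add(o, 302)) = Add(-7, Add(302, o)) = Add(295, o))
Z = Rational(-1849, 40625) (Z = Mul(1849, Pow(-40625, -1)) = Mul(1849, Rational(-1, 40625)) = Rational(-1849, 40625) ≈ -0.045514)
Mul(Function('c')(C), Pow(Z, -1)) = Mul(Add(295, Rational(-1, 704)), Pow(Rational(-1849, 40625), -1)) = Mul(Rational(207679, 704), Rational(-40625, 1849)) = Rational(-8436959375, 1301696)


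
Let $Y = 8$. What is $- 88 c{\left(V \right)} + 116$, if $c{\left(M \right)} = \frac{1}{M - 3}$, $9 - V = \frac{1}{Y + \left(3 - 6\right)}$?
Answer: $\frac{2924}{29} \approx 100.83$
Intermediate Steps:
$V = \frac{44}{5}$ ($V = 9 - \frac{1}{8 + \left(3 - 6\right)} = 9 - \frac{1}{8 - 3} = 9 - \frac{1}{5} = \frac{44}{5} \approx 8.8$)
$c{\left(M \right)} = \frac{1}{-3 + M}$
$- 88 c{\left(V \right)} + 116 = - \frac{88}{-3 + \frac{44}{5}} + 116 = - \frac{88}{\frac{29}{5}} + 116 = \left(-88\right) \frac{5}{29} + 116 = - \frac{440}{29} + 116 = \frac{2924}{29}$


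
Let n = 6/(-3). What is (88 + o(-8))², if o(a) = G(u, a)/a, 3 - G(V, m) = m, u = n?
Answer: 480249/64 ≈ 7503.9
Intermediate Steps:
n = -2 (n = 6*(-⅓) = -2)
u = -2
G(V, m) = 3 - m
o(a) = (3 - a)/a
(88 + o(-8))² = (88 + (3 - 1*(-8))/(-8))² = (88 - (3 + 8)/8)² = (88 - ⅛*11)² = (88 - 11/8)² = (693/8)² = 480249/64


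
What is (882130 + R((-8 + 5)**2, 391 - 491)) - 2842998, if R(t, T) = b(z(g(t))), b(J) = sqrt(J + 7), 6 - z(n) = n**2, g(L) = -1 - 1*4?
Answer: -1960868 + 2*I*sqrt(3) ≈ -1.9609e+6 + 3.4641*I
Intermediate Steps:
g(L) = -5 (g(L) = -1 - 4 = -5)
z(n) = 6 - n**2
b(J) = sqrt(7 + J)
R(t, T) = 2*I*sqrt(3) (R(t, T) = sqrt(7 + (6 - 1*(-5)**2)) = sqrt(7 + (6 - 1*25)) = sqrt(7 + (6 - 25)) = sqrt(7 - 19) = sqrt(-12) = 2*I*sqrt(3))
(882130 + R((-8 + 5)**2, 391 - 491)) - 2842998 = (882130 + 2*I*sqrt(3)) - 2842998 = -1960868 + 2*I*sqrt(3)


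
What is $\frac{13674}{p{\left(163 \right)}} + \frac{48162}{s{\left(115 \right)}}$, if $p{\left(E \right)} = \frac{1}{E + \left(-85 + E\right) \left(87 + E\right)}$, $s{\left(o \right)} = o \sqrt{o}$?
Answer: $268871862 + \frac{2094 \sqrt{115}}{575} \approx 2.6887 \cdot 10^{8}$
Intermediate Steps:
$s{\left(o \right)} = o^{\frac{3}{2}}$
$\frac{13674}{p{\left(163 \right)}} + \frac{48162}{s{\left(115 \right)}} = \frac{13674}{\frac{1}{-7395 + 163^{2} + 3 \cdot 163}} + \frac{48162}{115^{\frac{3}{2}}} = \frac{13674}{\frac{1}{-7395 + 26569 + 489}} + \frac{48162}{115 \sqrt{115}} = \frac{13674}{\frac{1}{19663}} + 48162 \frac{\sqrt{115}}{13225} = 13674 \frac{1}{\frac{1}{19663}} + \frac{2094 \sqrt{115}}{575} = 13674 \cdot 19663 + \frac{2094 \sqrt{115}}{575} = 268871862 + \frac{2094 \sqrt{115}}{575}$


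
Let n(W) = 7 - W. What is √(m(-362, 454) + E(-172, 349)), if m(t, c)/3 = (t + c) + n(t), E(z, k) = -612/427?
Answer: √251899683/427 ≈ 37.169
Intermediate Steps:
E(z, k) = -612/427 (E(z, k) = -612*1/427 = -612/427)
m(t, c) = 21 + 3*c (m(t, c) = 3*((t + c) + (7 - t)) = 3*((c + t) + (7 - t)) = 3*(7 + c) = 21 + 3*c)
√(m(-362, 454) + E(-172, 349)) = √((21 + 3*454) - 612/427) = √((21 + 1362) - 612/427) = √(1383 - 612/427) = √(589929/427) = √251899683/427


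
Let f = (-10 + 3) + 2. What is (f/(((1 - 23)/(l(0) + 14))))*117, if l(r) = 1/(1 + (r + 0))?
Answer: 8775/22 ≈ 398.86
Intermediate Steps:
l(r) = 1/(1 + r)
f = -5 (f = -7 + 2 = -5)
(f/(((1 - 23)/(l(0) + 14))))*117 = -5*(1/(1 + 0) + 14)/(1 - 23)*117 = -5/((-22/(1/1 + 14)))*117 = -5/((-22/(1 + 14)))*117 = -5/((-22/15))*117 = -5/((-22*1/15))*117 = -5/(-22/15)*117 = -5*(-15/22)*117 = (75/22)*117 = 8775/22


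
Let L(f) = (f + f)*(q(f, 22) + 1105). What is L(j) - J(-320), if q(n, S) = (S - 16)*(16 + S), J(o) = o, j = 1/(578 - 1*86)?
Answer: 80053/246 ≈ 325.42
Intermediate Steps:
j = 1/492 (j = 1/(578 - 86) = 1/492 ≈ 0.0020325)
q(n, S) = (-16 + S)*(16 + S)
L(f) = 2666*f (L(f) = (f + f)*((-256 + 22**2) + 1105) = (2*f)*((-256 + 484) + 1105) = (2*f)*(228 + 1105) = (2*f)*1333 = 2666*f)
L(j) - J(-320) = 2666*(1/492) - 1*(-320) = 1333/246 + 320 = 80053/246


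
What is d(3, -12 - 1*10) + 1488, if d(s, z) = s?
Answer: 1491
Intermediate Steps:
d(3, -12 - 1*10) + 1488 = 3 + 1488 = 1491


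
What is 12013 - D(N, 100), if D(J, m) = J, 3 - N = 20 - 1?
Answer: 12029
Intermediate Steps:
N = -16 (N = 3 - (20 - 1) = 3 - 1*19 = 3 - 19 = -16)
12013 - D(N, 100) = 12013 - 1*(-16) = 12013 + 16 = 12029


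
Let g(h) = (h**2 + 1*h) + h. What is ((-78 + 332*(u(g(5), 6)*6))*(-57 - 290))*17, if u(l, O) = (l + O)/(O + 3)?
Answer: -159214010/3 ≈ -5.3071e+7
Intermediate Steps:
g(h) = h**2 + 2*h (g(h) = (h**2 + h) + h = (h + h**2) + h = h**2 + 2*h)
u(l, O) = (O + l)/(3 + O)
((-78 + 332*(u(g(5), 6)*6))*(-57 - 290))*17 = ((-78 + 332*(((6 + 5*(2 + 5))/(3 + 6))*6))*(-57 - 290))*17 = ((-78 + 332*(((6 + 5*7)/9)*6))*(-347))*17 = ((-78 + 332*(((6 + 35)/9)*6))*(-347))*17 = ((-78 + 332*(((1/9)*41)*6))*(-347))*17 = ((-78 + 332*((41/9)*6))*(-347))*17 = ((-78 + 332*(82/3))*(-347))*17 = ((-78 + 27224/3)*(-347))*17 = ((26990/3)*(-347))*17 = -9365530/3*17 = -159214010/3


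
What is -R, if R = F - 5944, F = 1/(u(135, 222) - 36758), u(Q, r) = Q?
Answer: 217687113/36623 ≈ 5944.0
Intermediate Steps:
F = -1/36623 (F = 1/(135 - 36758) = 1/(-36623) = -1/36623 ≈ -2.7305e-5)
R = -217687113/36623 (R = -1/36623 - 5944 = -217687113/36623 ≈ -5944.0)
-R = -1*(-217687113/36623) = 217687113/36623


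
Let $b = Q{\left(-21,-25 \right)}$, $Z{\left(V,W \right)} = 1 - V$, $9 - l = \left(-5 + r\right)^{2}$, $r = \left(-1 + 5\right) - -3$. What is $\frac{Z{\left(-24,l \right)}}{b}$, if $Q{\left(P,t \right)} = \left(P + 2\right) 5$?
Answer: $- \frac{5}{19} \approx -0.26316$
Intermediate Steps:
$r = 7$ ($r = 4 + 3 = 7$)
$l = 5$ ($l = 9 - \left(-5 + 7\right)^{2} = 9 - 2^{2} = 9 - 4 = 5$)
$Q{\left(P,t \right)} = 10 + 5 P$ ($Q{\left(P,t \right)} = \left(2 + P\right) 5 = 10 + 5 P$)
$b = -95$ ($b = 10 + 5 \left(-21\right) = 10 - 105 = -95$)
$\frac{Z{\left(-24,l \right)}}{b} = \frac{1 - -24}{-95} = \left(1 + 24\right) \left(- \frac{1}{95}\right) = 25 \left(- \frac{1}{95}\right) = - \frac{5}{19}$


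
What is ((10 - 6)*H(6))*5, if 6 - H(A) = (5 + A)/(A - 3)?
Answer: 140/3 ≈ 46.667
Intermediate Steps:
H(A) = 6 - (5 + A)/(-3 + A) (H(A) = 6 - (5 + A)/(A - 3) = 6 - (5 + A)/(-3 + A))
((10 - 6)*H(6))*5 = ((10 - 6)*((-23 + 5*6)/(-3 + 6)))*5 = (4*((-23 + 30)/3))*5 = (4*((⅓)*7))*5 = (4*(7/3))*5 = (28/3)*5 = 140/3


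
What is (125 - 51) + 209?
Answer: 283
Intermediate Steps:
(125 - 51) + 209 = 74 + 209 = 283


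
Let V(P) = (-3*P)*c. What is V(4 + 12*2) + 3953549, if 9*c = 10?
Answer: 11860367/3 ≈ 3.9535e+6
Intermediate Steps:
c = 10/9 (c = (1/9)*10 = 10/9 ≈ 1.1111)
V(P) = -10*P/3 (V(P) = -3*P*(10/9) = -10*P/3)
V(4 + 12*2) + 3953549 = -10*(4 + 12*2)/3 + 3953549 = -10*(4 + 24)/3 + 3953549 = -10/3*28 + 3953549 = -280/3 + 3953549 = 11860367/3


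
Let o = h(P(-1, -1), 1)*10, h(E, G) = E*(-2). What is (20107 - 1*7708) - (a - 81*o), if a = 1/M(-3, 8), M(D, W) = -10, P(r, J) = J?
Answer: 140191/10 ≈ 14019.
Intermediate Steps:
h(E, G) = -2*E
o = 20 (o = -2*(-1)*10 = 2*10 = 20)
a = -⅒ (a = 1/(-10) = -⅒ ≈ -0.10000)
(20107 - 1*7708) - (a - 81*o) = (20107 - 1*7708) - (-⅒ - 81*20) = (20107 - 7708) - (-⅒ - 1620) = 12399 - 1*(-16201/10) = 12399 + 16201/10 = 140191/10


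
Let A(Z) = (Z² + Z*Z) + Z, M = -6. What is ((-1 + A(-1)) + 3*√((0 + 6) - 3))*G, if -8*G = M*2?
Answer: 9*√3/2 ≈ 7.7942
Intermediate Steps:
G = 3/2 (G = -(-3)*2/4 = -⅛*(-12) = 3/2 ≈ 1.5000)
A(Z) = Z + 2*Z² (A(Z) = (Z² + Z²) + Z = 2*Z² + Z = Z + 2*Z²)
((-1 + A(-1)) + 3*√((0 + 6) - 3))*G = ((-1 - (1 + 2*(-1))) + 3*√((0 + 6) - 3))*(3/2) = ((-1 - (1 - 2)) + 3*√(6 - 3))*(3/2) = ((-1 - 1*(-1)) + 3*√3)*(3/2) = ((-1 + 1) + 3*√3)*(3/2) = (0 + 3*√3)*(3/2) = (3*√3)*(3/2) = 9*√3/2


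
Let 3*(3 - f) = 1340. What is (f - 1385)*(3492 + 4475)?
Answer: -43706962/3 ≈ -1.4569e+7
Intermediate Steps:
f = -1331/3 (f = 3 - ⅓*1340 = 3 - 1340/3 = -1331/3 ≈ -443.67)
(f - 1385)*(3492 + 4475) = (-1331/3 - 1385)*(3492 + 4475) = -5486/3*7967 = -43706962/3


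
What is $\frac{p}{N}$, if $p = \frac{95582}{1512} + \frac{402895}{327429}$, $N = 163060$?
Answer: $\frac{590842517}{1494936036720} \approx 0.00039523$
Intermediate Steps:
$p = \frac{590842517}{9168012}$ ($p = 95582 \cdot \frac{1}{1512} + 402895 \cdot \frac{1}{327429} = \frac{47791}{756} + \frac{402895}{327429} = \frac{590842517}{9168012} \approx 64.446$)
$\frac{p}{N} = \frac{590842517}{9168012 \cdot 163060} = \frac{590842517}{9168012} \cdot \frac{1}{163060} = \frac{590842517}{1494936036720}$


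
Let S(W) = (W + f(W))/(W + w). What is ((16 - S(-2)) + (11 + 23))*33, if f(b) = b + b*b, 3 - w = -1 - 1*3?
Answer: 1650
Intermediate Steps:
w = 7 (w = 3 - (-1 - 1*3) = 3 - (-1 - 3) = 3 - 1*(-4) = 3 + 4 = 7)
f(b) = b + b**2
S(W) = (W + W*(1 + W))/(7 + W) (S(W) = (W + W*(1 + W))/(W + 7) = (W + W*(1 + W))/(7 + W))
((16 - S(-2)) + (11 + 23))*33 = ((16 - (-2)*(2 - 2)/(7 - 2)) + (11 + 23))*33 = ((16 - (-2)*0/5) + 34)*33 = ((16 - 1*0) + 34)*33 = ((16 + 0) + 34)*33 = (16 + 34)*33 = 50*33 = 1650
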